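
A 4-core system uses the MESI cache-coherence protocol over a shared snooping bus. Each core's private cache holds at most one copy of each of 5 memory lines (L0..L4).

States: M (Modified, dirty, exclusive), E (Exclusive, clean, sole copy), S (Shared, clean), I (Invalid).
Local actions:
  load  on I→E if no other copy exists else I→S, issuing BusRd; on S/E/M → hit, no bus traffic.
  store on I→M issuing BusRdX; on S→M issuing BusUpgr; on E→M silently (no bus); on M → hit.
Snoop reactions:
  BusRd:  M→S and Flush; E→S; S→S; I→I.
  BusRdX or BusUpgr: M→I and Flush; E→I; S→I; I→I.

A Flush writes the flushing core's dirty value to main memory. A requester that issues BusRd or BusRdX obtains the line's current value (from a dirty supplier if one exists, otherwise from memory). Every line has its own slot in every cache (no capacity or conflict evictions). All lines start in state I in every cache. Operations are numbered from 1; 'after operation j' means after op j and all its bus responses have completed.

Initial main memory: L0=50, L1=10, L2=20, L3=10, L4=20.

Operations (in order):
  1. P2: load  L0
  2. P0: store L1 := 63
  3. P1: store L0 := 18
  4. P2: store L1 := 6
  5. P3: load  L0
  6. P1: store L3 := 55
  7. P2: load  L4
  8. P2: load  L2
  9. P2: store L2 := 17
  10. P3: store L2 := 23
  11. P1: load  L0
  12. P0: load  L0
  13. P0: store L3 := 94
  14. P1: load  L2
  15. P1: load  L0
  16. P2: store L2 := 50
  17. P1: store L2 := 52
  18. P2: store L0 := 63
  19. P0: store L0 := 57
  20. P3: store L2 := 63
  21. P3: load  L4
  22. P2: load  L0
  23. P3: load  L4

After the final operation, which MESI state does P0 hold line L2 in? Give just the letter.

state = I

1. P2: load  L0  bus=[BusRd]  L0: P0=I P1=I P2=E P3=I  mem[L0]=50
2. P0: store L1 := 63  bus=[BusRdX]  L1: P0=M P1=I P2=I P3=I  mem[L1]=10
3. P1: store L0 := 18  bus=[BusRdX]  L0: P0=I P1=M P2=I P3=I  mem[L0]=50
4. P2: store L1 := 6  bus=[BusRdX,Flush]  L1: P0=I P1=I P2=M P3=I  mem[L1]=63
5. P3: load  L0  bus=[BusRd,Flush]  L0: P0=I P1=S P2=I P3=S  mem[L0]=18
6. P1: store L3 := 55  bus=[BusRdX]  L3: P0=I P1=M P2=I P3=I  mem[L3]=10
7. P2: load  L4  bus=[BusRd]  L4: P0=I P1=I P2=E P3=I  mem[L4]=20
8. P2: load  L2  bus=[BusRd]  L2: P0=I P1=I P2=E P3=I  mem[L2]=20
9. P2: store L2 := 17  bus=[-]  L2: P0=I P1=I P2=M P3=I  mem[L2]=20
10. P3: store L2 := 23  bus=[BusRdX,Flush]  L2: P0=I P1=I P2=I P3=M  mem[L2]=17
11. P1: load  L0  bus=[-]  L0: P0=I P1=S P2=I P3=S  mem[L0]=18
12. P0: load  L0  bus=[BusRd]  L0: P0=S P1=S P2=I P3=S  mem[L0]=18
13. P0: store L3 := 94  bus=[BusRdX,Flush]  L3: P0=M P1=I P2=I P3=I  mem[L3]=55
14. P1: load  L2  bus=[BusRd,Flush]  L2: P0=I P1=S P2=I P3=S  mem[L2]=23
15. P1: load  L0  bus=[-]  L0: P0=S P1=S P2=I P3=S  mem[L0]=18
16. P2: store L2 := 50  bus=[BusRdX]  L2: P0=I P1=I P2=M P3=I  mem[L2]=23
17. P1: store L2 := 52  bus=[BusRdX,Flush]  L2: P0=I P1=M P2=I P3=I  mem[L2]=50
18. P2: store L0 := 63  bus=[BusRdX]  L0: P0=I P1=I P2=M P3=I  mem[L0]=18
19. P0: store L0 := 57  bus=[BusRdX,Flush]  L0: P0=M P1=I P2=I P3=I  mem[L0]=63
20. P3: store L2 := 63  bus=[BusRdX,Flush]  L2: P0=I P1=I P2=I P3=M  mem[L2]=52
21. P3: load  L4  bus=[BusRd]  L4: P0=I P1=I P2=S P3=S  mem[L4]=20
22. P2: load  L0  bus=[BusRd,Flush]  L0: P0=S P1=I P2=S P3=I  mem[L0]=57
23. P3: load  L4  bus=[-]  L4: P0=I P1=I P2=S P3=S  mem[L4]=20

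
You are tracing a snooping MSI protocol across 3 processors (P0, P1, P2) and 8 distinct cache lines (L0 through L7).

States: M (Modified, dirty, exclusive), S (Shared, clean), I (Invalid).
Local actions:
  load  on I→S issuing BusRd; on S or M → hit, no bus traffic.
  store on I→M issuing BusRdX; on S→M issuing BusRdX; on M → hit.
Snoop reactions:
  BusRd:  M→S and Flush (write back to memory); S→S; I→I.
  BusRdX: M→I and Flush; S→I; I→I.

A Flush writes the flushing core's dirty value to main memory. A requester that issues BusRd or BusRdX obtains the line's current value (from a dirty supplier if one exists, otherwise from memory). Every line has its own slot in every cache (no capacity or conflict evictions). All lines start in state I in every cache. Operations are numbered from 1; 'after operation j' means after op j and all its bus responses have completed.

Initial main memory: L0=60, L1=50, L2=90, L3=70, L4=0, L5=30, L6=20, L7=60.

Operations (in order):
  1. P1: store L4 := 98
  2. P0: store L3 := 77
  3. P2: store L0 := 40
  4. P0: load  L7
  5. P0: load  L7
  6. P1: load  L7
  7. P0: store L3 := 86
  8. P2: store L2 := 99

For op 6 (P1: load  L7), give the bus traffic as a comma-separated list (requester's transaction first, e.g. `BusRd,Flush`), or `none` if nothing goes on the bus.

[1] P1: store L4 := 98 | P0:I, P1:M(98), P2:I | bus: BusRdX
[2] P0: store L3 := 77 | P0:M(77), P1:I, P2:I | bus: BusRdX
[3] P2: store L0 := 40 | P0:I, P1:I, P2:M(40) | bus: BusRdX
[4] P0: load  L7 | P0:S(60), P1:I, P2:I | bus: BusRd
[5] P0: load  L7 | P0:S(60), P1:I, P2:I | bus: none
[6] P1: load  L7 | P0:S(60), P1:S(60), P2:I | bus: BusRd
[7] P0: store L3 := 86 | P0:M(86), P1:I, P2:I | bus: none
[8] P2: store L2 := 99 | P0:I, P1:I, P2:M(99) | bus: BusRdX

bus = BusRd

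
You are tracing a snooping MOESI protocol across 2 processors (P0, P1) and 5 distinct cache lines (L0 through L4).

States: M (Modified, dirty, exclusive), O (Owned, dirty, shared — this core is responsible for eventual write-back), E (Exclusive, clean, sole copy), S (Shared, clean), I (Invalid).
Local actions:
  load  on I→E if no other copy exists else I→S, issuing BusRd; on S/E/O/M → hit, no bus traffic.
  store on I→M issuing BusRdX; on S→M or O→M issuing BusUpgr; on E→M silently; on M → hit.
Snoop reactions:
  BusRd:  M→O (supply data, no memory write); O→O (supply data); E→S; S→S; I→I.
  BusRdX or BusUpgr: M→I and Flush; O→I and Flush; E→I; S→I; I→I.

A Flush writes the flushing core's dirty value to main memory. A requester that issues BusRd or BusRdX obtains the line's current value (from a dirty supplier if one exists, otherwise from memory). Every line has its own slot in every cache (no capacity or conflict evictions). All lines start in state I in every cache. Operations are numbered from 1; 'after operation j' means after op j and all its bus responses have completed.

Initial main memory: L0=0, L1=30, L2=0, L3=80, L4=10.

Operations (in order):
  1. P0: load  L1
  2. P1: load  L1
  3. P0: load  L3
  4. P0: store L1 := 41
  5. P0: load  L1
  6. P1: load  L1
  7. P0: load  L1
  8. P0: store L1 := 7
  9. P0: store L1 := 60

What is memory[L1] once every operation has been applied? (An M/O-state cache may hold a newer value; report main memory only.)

step 1: P0: load  L1  ⟶  EI  (L1)  txn=BusRd  M[L1]=30
step 2: P1: load  L1  ⟶  SS  (L1)  txn=BusRd  M[L1]=30
step 3: P0: load  L3  ⟶  EI  (L3)  txn=BusRd  M[L3]=80
step 4: P0: store L1 := 41  ⟶  MI  (L1)  txn=BusUpgr  M[L1]=30
step 5: P0: load  L1  ⟶  MI  (L1)  txn=∅  M[L1]=30
step 6: P1: load  L1  ⟶  OS  (L1)  txn=BusRd  M[L1]=30
step 7: P0: load  L1  ⟶  OS  (L1)  txn=∅  M[L1]=30
step 8: P0: store L1 := 7  ⟶  MI  (L1)  txn=BusUpgr  M[L1]=30
step 9: P0: store L1 := 60  ⟶  MI  (L1)  txn=∅  M[L1]=30

memory[L1] = 30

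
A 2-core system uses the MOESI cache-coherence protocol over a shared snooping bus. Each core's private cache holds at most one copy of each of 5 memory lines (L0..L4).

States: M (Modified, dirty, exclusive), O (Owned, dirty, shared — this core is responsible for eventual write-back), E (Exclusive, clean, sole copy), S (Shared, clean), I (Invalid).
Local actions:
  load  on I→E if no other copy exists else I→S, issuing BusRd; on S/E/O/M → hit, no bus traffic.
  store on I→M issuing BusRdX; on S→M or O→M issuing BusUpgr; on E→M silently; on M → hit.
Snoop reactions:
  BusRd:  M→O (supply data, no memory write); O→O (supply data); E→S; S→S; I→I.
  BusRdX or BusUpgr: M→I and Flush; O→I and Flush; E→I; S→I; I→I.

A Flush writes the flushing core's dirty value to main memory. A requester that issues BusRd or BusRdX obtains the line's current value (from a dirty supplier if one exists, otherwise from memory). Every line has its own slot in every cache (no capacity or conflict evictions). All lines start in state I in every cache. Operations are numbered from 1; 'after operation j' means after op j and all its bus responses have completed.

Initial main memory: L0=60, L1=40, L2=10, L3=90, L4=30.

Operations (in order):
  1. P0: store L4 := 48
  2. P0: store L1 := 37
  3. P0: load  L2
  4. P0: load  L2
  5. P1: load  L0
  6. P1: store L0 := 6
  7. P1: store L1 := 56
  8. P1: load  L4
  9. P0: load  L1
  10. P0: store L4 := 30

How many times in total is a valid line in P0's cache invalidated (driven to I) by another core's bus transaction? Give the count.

invalidations = 1

1. P0: store L4 := 48  bus=[BusRdX]  L4: P0=M P1=I  mem[L4]=30
2. P0: store L1 := 37  bus=[BusRdX]  L1: P0=M P1=I  mem[L1]=40
3. P0: load  L2  bus=[BusRd]  L2: P0=E P1=I  mem[L2]=10
4. P0: load  L2  bus=[-]  L2: P0=E P1=I  mem[L2]=10
5. P1: load  L0  bus=[BusRd]  L0: P0=I P1=E  mem[L0]=60
6. P1: store L0 := 6  bus=[-]  L0: P0=I P1=M  mem[L0]=60
7. P1: store L1 := 56  bus=[BusRdX,Flush]  L1: P0=I P1=M  mem[L1]=37
8. P1: load  L4  bus=[BusRd]  L4: P0=O P1=S  mem[L4]=30
9. P0: load  L1  bus=[BusRd]  L1: P0=S P1=O  mem[L1]=37
10. P0: store L4 := 30  bus=[BusUpgr]  L4: P0=M P1=I  mem[L4]=30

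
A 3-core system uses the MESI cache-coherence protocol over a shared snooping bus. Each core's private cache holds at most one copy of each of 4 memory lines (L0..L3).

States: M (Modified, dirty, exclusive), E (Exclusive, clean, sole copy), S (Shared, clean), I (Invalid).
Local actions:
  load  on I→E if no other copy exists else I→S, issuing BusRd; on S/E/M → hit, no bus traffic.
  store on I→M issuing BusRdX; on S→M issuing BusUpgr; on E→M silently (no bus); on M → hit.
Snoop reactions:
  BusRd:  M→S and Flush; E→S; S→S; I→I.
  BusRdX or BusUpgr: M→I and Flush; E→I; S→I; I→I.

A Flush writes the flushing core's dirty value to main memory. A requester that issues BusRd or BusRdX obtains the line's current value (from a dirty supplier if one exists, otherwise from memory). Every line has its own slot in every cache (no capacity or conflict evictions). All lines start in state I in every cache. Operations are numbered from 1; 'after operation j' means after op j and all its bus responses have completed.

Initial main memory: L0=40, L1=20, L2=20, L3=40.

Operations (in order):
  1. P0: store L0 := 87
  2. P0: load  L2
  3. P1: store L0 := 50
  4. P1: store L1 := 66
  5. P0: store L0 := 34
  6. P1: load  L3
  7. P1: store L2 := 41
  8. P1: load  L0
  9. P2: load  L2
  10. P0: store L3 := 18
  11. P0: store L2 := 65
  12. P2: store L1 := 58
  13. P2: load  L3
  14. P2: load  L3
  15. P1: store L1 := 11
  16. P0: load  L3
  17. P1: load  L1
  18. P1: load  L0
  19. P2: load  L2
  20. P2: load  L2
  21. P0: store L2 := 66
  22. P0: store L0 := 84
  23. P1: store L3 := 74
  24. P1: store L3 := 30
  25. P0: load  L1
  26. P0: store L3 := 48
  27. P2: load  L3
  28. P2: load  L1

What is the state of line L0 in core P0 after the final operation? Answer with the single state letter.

step 1: P0: store L0 := 87  ⟶  MII  (L0)  txn=BusRdX  M[L0]=40
step 2: P0: load  L2  ⟶  EII  (L2)  txn=BusRd  M[L2]=20
step 3: P1: store L0 := 50  ⟶  IMI  (L0)  txn=BusRdX+Flush  M[L0]=87
step 4: P1: store L1 := 66  ⟶  IMI  (L1)  txn=BusRdX  M[L1]=20
step 5: P0: store L0 := 34  ⟶  MII  (L0)  txn=BusRdX+Flush  M[L0]=50
step 6: P1: load  L3  ⟶  IEI  (L3)  txn=BusRd  M[L3]=40
step 7: P1: store L2 := 41  ⟶  IMI  (L2)  txn=BusRdX  M[L2]=20
step 8: P1: load  L0  ⟶  SSI  (L0)  txn=BusRd+Flush  M[L0]=34
step 9: P2: load  L2  ⟶  ISS  (L2)  txn=BusRd+Flush  M[L2]=41
step 10: P0: store L3 := 18  ⟶  MII  (L3)  txn=BusRdX  M[L3]=40
step 11: P0: store L2 := 65  ⟶  MII  (L2)  txn=BusRdX  M[L2]=41
step 12: P2: store L1 := 58  ⟶  IIM  (L1)  txn=BusRdX+Flush  M[L1]=66
step 13: P2: load  L3  ⟶  SIS  (L3)  txn=BusRd+Flush  M[L3]=18
step 14: P2: load  L3  ⟶  SIS  (L3)  txn=∅  M[L3]=18
step 15: P1: store L1 := 11  ⟶  IMI  (L1)  txn=BusRdX+Flush  M[L1]=58
step 16: P0: load  L3  ⟶  SIS  (L3)  txn=∅  M[L3]=18
step 17: P1: load  L1  ⟶  IMI  (L1)  txn=∅  M[L1]=58
step 18: P1: load  L0  ⟶  SSI  (L0)  txn=∅  M[L0]=34
step 19: P2: load  L2  ⟶  SIS  (L2)  txn=BusRd+Flush  M[L2]=65
step 20: P2: load  L2  ⟶  SIS  (L2)  txn=∅  M[L2]=65
step 21: P0: store L2 := 66  ⟶  MII  (L2)  txn=BusUpgr  M[L2]=65
step 22: P0: store L0 := 84  ⟶  MII  (L0)  txn=BusUpgr  M[L0]=34
step 23: P1: store L3 := 74  ⟶  IMI  (L3)  txn=BusRdX  M[L3]=18
step 24: P1: store L3 := 30  ⟶  IMI  (L3)  txn=∅  M[L3]=18
step 25: P0: load  L1  ⟶  SSI  (L1)  txn=BusRd+Flush  M[L1]=11
step 26: P0: store L3 := 48  ⟶  MII  (L3)  txn=BusRdX+Flush  M[L3]=30
step 27: P2: load  L3  ⟶  SIS  (L3)  txn=BusRd+Flush  M[L3]=48
step 28: P2: load  L1  ⟶  SSS  (L1)  txn=BusRd  M[L1]=11

state = M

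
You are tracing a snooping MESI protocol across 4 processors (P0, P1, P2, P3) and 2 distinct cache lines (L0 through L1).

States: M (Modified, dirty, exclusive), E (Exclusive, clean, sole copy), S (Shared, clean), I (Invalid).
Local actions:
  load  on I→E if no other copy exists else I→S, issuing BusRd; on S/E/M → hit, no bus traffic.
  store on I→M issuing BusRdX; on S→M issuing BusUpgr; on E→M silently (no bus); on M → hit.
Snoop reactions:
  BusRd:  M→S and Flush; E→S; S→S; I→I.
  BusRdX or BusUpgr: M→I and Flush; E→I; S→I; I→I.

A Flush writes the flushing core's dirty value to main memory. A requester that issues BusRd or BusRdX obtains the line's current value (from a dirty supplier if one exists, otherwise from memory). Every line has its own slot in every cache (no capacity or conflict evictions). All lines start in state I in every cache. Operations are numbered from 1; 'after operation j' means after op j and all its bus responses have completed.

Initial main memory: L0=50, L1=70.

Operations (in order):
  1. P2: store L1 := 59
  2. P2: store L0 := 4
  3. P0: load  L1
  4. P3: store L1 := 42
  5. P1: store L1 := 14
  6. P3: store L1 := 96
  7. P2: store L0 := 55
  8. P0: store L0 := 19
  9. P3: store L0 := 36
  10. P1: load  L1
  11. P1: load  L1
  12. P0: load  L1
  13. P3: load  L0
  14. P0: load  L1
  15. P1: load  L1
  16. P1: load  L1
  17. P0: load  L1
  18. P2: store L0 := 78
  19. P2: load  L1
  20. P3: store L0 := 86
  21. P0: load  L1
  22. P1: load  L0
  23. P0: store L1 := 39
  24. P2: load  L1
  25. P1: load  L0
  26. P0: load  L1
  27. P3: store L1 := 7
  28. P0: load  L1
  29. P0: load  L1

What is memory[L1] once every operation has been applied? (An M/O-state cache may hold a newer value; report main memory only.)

[1] P2: store L1 := 59 | P0:I, P1:I, P2:M(59), P3:I | bus: BusRdX
[2] P2: store L0 := 4 | P0:I, P1:I, P2:M(4), P3:I | bus: BusRdX
[3] P0: load  L1 | P0:S(59), P1:I, P2:S(59), P3:I | bus: BusRd,Flush
[4] P3: store L1 := 42 | P0:I, P1:I, P2:I, P3:M(42) | bus: BusRdX
[5] P1: store L1 := 14 | P0:I, P1:M(14), P2:I, P3:I | bus: BusRdX,Flush
[6] P3: store L1 := 96 | P0:I, P1:I, P2:I, P3:M(96) | bus: BusRdX,Flush
[7] P2: store L0 := 55 | P0:I, P1:I, P2:M(55), P3:I | bus: none
[8] P0: store L0 := 19 | P0:M(19), P1:I, P2:I, P3:I | bus: BusRdX,Flush
[9] P3: store L0 := 36 | P0:I, P1:I, P2:I, P3:M(36) | bus: BusRdX,Flush
[10] P1: load  L1 | P0:I, P1:S(96), P2:I, P3:S(96) | bus: BusRd,Flush
[11] P1: load  L1 | P0:I, P1:S(96), P2:I, P3:S(96) | bus: none
[12] P0: load  L1 | P0:S(96), P1:S(96), P2:I, P3:S(96) | bus: BusRd
[13] P3: load  L0 | P0:I, P1:I, P2:I, P3:M(36) | bus: none
[14] P0: load  L1 | P0:S(96), P1:S(96), P2:I, P3:S(96) | bus: none
[15] P1: load  L1 | P0:S(96), P1:S(96), P2:I, P3:S(96) | bus: none
[16] P1: load  L1 | P0:S(96), P1:S(96), P2:I, P3:S(96) | bus: none
[17] P0: load  L1 | P0:S(96), P1:S(96), P2:I, P3:S(96) | bus: none
[18] P2: store L0 := 78 | P0:I, P1:I, P2:M(78), P3:I | bus: BusRdX,Flush
[19] P2: load  L1 | P0:S(96), P1:S(96), P2:S(96), P3:S(96) | bus: BusRd
[20] P3: store L0 := 86 | P0:I, P1:I, P2:I, P3:M(86) | bus: BusRdX,Flush
[21] P0: load  L1 | P0:S(96), P1:S(96), P2:S(96), P3:S(96) | bus: none
[22] P1: load  L0 | P0:I, P1:S(86), P2:I, P3:S(86) | bus: BusRd,Flush
[23] P0: store L1 := 39 | P0:M(39), P1:I, P2:I, P3:I | bus: BusUpgr
[24] P2: load  L1 | P0:S(39), P1:I, P2:S(39), P3:I | bus: BusRd,Flush
[25] P1: load  L0 | P0:I, P1:S(86), P2:I, P3:S(86) | bus: none
[26] P0: load  L1 | P0:S(39), P1:I, P2:S(39), P3:I | bus: none
[27] P3: store L1 := 7 | P0:I, P1:I, P2:I, P3:M(7) | bus: BusRdX
[28] P0: load  L1 | P0:S(7), P1:I, P2:I, P3:S(7) | bus: BusRd,Flush
[29] P0: load  L1 | P0:S(7), P1:I, P2:I, P3:S(7) | bus: none

memory[L1] = 7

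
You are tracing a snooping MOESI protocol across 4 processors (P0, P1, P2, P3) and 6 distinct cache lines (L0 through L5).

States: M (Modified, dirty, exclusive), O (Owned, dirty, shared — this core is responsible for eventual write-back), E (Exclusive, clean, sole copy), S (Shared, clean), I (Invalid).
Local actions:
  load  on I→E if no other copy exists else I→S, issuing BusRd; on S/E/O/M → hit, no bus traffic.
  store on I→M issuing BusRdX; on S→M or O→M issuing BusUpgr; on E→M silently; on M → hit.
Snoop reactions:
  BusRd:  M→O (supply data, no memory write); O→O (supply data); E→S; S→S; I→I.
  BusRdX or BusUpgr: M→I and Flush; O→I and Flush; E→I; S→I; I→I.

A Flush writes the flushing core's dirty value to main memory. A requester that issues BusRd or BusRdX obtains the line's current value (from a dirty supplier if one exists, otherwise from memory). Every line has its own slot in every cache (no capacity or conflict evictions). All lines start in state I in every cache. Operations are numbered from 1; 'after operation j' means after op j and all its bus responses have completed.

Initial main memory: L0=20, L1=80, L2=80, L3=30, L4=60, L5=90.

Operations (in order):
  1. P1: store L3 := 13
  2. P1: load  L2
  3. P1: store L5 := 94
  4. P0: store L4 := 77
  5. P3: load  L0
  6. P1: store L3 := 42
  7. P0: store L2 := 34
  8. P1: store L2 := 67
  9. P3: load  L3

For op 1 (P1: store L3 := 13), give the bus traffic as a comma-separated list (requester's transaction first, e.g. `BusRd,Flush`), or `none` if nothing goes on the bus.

bus = BusRdX

1. P1: store L3 := 13  bus=[BusRdX]  L3: P0=I P1=M P2=I P3=I  mem[L3]=30
2. P1: load  L2  bus=[BusRd]  L2: P0=I P1=E P2=I P3=I  mem[L2]=80
3. P1: store L5 := 94  bus=[BusRdX]  L5: P0=I P1=M P2=I P3=I  mem[L5]=90
4. P0: store L4 := 77  bus=[BusRdX]  L4: P0=M P1=I P2=I P3=I  mem[L4]=60
5. P3: load  L0  bus=[BusRd]  L0: P0=I P1=I P2=I P3=E  mem[L0]=20
6. P1: store L3 := 42  bus=[-]  L3: P0=I P1=M P2=I P3=I  mem[L3]=30
7. P0: store L2 := 34  bus=[BusRdX]  L2: P0=M P1=I P2=I P3=I  mem[L2]=80
8. P1: store L2 := 67  bus=[BusRdX,Flush]  L2: P0=I P1=M P2=I P3=I  mem[L2]=34
9. P3: load  L3  bus=[BusRd]  L3: P0=I P1=O P2=I P3=S  mem[L3]=30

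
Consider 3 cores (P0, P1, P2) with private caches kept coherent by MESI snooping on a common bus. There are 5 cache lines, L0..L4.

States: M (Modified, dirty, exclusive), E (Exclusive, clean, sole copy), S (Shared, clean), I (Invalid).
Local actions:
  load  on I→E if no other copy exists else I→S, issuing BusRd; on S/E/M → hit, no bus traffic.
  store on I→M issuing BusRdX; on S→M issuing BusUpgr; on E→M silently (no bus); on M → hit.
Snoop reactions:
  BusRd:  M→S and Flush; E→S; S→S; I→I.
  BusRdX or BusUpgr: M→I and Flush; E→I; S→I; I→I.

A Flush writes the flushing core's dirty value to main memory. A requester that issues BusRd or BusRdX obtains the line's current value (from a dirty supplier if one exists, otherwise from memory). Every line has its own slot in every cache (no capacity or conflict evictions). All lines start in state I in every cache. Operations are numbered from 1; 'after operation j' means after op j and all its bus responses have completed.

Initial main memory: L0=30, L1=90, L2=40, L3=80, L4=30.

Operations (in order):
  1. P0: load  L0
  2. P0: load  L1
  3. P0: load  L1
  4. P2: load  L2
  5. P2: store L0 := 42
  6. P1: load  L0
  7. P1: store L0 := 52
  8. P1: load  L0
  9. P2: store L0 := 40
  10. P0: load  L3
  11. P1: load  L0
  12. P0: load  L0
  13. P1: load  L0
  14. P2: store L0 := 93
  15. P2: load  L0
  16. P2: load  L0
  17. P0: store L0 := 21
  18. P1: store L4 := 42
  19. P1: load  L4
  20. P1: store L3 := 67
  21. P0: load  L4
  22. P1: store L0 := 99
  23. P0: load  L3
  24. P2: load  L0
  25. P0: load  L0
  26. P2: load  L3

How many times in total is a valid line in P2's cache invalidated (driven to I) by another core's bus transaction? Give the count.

invalidations = 2

1. P0: load  L0  bus=[BusRd]  L0: P0=E P1=I P2=I  mem[L0]=30
2. P0: load  L1  bus=[BusRd]  L1: P0=E P1=I P2=I  mem[L1]=90
3. P0: load  L1  bus=[-]  L1: P0=E P1=I P2=I  mem[L1]=90
4. P2: load  L2  bus=[BusRd]  L2: P0=I P1=I P2=E  mem[L2]=40
5. P2: store L0 := 42  bus=[BusRdX]  L0: P0=I P1=I P2=M  mem[L0]=30
6. P1: load  L0  bus=[BusRd,Flush]  L0: P0=I P1=S P2=S  mem[L0]=42
7. P1: store L0 := 52  bus=[BusUpgr]  L0: P0=I P1=M P2=I  mem[L0]=42
8. P1: load  L0  bus=[-]  L0: P0=I P1=M P2=I  mem[L0]=42
9. P2: store L0 := 40  bus=[BusRdX,Flush]  L0: P0=I P1=I P2=M  mem[L0]=52
10. P0: load  L3  bus=[BusRd]  L3: P0=E P1=I P2=I  mem[L3]=80
11. P1: load  L0  bus=[BusRd,Flush]  L0: P0=I P1=S P2=S  mem[L0]=40
12. P0: load  L0  bus=[BusRd]  L0: P0=S P1=S P2=S  mem[L0]=40
13. P1: load  L0  bus=[-]  L0: P0=S P1=S P2=S  mem[L0]=40
14. P2: store L0 := 93  bus=[BusUpgr]  L0: P0=I P1=I P2=M  mem[L0]=40
15. P2: load  L0  bus=[-]  L0: P0=I P1=I P2=M  mem[L0]=40
16. P2: load  L0  bus=[-]  L0: P0=I P1=I P2=M  mem[L0]=40
17. P0: store L0 := 21  bus=[BusRdX,Flush]  L0: P0=M P1=I P2=I  mem[L0]=93
18. P1: store L4 := 42  bus=[BusRdX]  L4: P0=I P1=M P2=I  mem[L4]=30
19. P1: load  L4  bus=[-]  L4: P0=I P1=M P2=I  mem[L4]=30
20. P1: store L3 := 67  bus=[BusRdX]  L3: P0=I P1=M P2=I  mem[L3]=80
21. P0: load  L4  bus=[BusRd,Flush]  L4: P0=S P1=S P2=I  mem[L4]=42
22. P1: store L0 := 99  bus=[BusRdX,Flush]  L0: P0=I P1=M P2=I  mem[L0]=21
23. P0: load  L3  bus=[BusRd,Flush]  L3: P0=S P1=S P2=I  mem[L3]=67
24. P2: load  L0  bus=[BusRd,Flush]  L0: P0=I P1=S P2=S  mem[L0]=99
25. P0: load  L0  bus=[BusRd]  L0: P0=S P1=S P2=S  mem[L0]=99
26. P2: load  L3  bus=[BusRd]  L3: P0=S P1=S P2=S  mem[L3]=67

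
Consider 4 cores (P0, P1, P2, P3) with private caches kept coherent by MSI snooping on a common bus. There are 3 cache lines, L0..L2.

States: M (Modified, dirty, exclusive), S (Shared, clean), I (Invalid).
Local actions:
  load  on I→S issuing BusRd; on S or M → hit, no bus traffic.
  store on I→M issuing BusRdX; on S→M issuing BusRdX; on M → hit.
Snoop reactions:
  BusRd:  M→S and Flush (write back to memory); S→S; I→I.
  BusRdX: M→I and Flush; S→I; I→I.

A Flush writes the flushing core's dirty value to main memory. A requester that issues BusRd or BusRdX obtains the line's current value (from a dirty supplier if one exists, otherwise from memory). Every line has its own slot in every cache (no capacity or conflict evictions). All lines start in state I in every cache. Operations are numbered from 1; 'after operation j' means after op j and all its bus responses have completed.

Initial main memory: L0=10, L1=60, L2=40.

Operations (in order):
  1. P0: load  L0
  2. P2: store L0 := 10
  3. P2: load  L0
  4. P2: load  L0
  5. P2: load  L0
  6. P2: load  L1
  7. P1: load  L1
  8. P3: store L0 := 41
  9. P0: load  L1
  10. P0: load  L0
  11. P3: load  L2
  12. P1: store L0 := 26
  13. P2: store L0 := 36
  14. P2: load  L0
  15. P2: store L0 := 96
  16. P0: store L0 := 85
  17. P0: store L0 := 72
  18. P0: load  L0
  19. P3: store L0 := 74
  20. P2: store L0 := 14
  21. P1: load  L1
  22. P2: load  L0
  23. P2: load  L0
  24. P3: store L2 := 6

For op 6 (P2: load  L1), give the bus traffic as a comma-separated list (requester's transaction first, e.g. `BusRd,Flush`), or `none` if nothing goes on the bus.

bus = BusRd

[1] P0: load  L0 | P0:S(10), P1:I, P2:I, P3:I | bus: BusRd
[2] P2: store L0 := 10 | P0:I, P1:I, P2:M(10), P3:I | bus: BusRdX
[3] P2: load  L0 | P0:I, P1:I, P2:M(10), P3:I | bus: none
[4] P2: load  L0 | P0:I, P1:I, P2:M(10), P3:I | bus: none
[5] P2: load  L0 | P0:I, P1:I, P2:M(10), P3:I | bus: none
[6] P2: load  L1 | P0:I, P1:I, P2:S(60), P3:I | bus: BusRd
[7] P1: load  L1 | P0:I, P1:S(60), P2:S(60), P3:I | bus: BusRd
[8] P3: store L0 := 41 | P0:I, P1:I, P2:I, P3:M(41) | bus: BusRdX,Flush
[9] P0: load  L1 | P0:S(60), P1:S(60), P2:S(60), P3:I | bus: BusRd
[10] P0: load  L0 | P0:S(41), P1:I, P2:I, P3:S(41) | bus: BusRd,Flush
[11] P3: load  L2 | P0:I, P1:I, P2:I, P3:S(40) | bus: BusRd
[12] P1: store L0 := 26 | P0:I, P1:M(26), P2:I, P3:I | bus: BusRdX
[13] P2: store L0 := 36 | P0:I, P1:I, P2:M(36), P3:I | bus: BusRdX,Flush
[14] P2: load  L0 | P0:I, P1:I, P2:M(36), P3:I | bus: none
[15] P2: store L0 := 96 | P0:I, P1:I, P2:M(96), P3:I | bus: none
[16] P0: store L0 := 85 | P0:M(85), P1:I, P2:I, P3:I | bus: BusRdX,Flush
[17] P0: store L0 := 72 | P0:M(72), P1:I, P2:I, P3:I | bus: none
[18] P0: load  L0 | P0:M(72), P1:I, P2:I, P3:I | bus: none
[19] P3: store L0 := 74 | P0:I, P1:I, P2:I, P3:M(74) | bus: BusRdX,Flush
[20] P2: store L0 := 14 | P0:I, P1:I, P2:M(14), P3:I | bus: BusRdX,Flush
[21] P1: load  L1 | P0:S(60), P1:S(60), P2:S(60), P3:I | bus: none
[22] P2: load  L0 | P0:I, P1:I, P2:M(14), P3:I | bus: none
[23] P2: load  L0 | P0:I, P1:I, P2:M(14), P3:I | bus: none
[24] P3: store L2 := 6 | P0:I, P1:I, P2:I, P3:M(6) | bus: BusRdX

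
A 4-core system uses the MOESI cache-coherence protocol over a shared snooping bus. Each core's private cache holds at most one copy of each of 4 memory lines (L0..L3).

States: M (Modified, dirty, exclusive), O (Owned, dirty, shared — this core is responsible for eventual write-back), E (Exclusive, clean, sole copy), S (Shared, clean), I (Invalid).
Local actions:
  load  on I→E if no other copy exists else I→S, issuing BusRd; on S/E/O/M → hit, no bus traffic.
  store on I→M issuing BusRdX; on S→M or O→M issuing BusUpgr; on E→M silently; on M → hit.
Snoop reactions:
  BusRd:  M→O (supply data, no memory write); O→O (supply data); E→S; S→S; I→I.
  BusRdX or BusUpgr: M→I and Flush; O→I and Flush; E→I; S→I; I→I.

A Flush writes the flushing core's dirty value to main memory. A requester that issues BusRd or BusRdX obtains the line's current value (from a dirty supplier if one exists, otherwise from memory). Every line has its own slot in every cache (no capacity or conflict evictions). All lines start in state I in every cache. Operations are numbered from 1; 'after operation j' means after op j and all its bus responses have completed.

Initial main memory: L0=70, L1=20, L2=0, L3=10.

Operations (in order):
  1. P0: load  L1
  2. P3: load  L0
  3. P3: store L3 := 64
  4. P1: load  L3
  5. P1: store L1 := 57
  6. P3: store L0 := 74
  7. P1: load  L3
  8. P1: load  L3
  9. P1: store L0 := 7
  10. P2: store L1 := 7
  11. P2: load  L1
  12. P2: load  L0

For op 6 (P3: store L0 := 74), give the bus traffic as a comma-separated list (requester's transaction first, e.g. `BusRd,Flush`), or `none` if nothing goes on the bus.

bus = none

1. P0: load  L1  bus=[BusRd]  L1: P0=E P1=I P2=I P3=I  mem[L1]=20
2. P3: load  L0  bus=[BusRd]  L0: P0=I P1=I P2=I P3=E  mem[L0]=70
3. P3: store L3 := 64  bus=[BusRdX]  L3: P0=I P1=I P2=I P3=M  mem[L3]=10
4. P1: load  L3  bus=[BusRd]  L3: P0=I P1=S P2=I P3=O  mem[L3]=10
5. P1: store L1 := 57  bus=[BusRdX]  L1: P0=I P1=M P2=I P3=I  mem[L1]=20
6. P3: store L0 := 74  bus=[-]  L0: P0=I P1=I P2=I P3=M  mem[L0]=70
7. P1: load  L3  bus=[-]  L3: P0=I P1=S P2=I P3=O  mem[L3]=10
8. P1: load  L3  bus=[-]  L3: P0=I P1=S P2=I P3=O  mem[L3]=10
9. P1: store L0 := 7  bus=[BusRdX,Flush]  L0: P0=I P1=M P2=I P3=I  mem[L0]=74
10. P2: store L1 := 7  bus=[BusRdX,Flush]  L1: P0=I P1=I P2=M P3=I  mem[L1]=57
11. P2: load  L1  bus=[-]  L1: P0=I P1=I P2=M P3=I  mem[L1]=57
12. P2: load  L0  bus=[BusRd]  L0: P0=I P1=O P2=S P3=I  mem[L0]=74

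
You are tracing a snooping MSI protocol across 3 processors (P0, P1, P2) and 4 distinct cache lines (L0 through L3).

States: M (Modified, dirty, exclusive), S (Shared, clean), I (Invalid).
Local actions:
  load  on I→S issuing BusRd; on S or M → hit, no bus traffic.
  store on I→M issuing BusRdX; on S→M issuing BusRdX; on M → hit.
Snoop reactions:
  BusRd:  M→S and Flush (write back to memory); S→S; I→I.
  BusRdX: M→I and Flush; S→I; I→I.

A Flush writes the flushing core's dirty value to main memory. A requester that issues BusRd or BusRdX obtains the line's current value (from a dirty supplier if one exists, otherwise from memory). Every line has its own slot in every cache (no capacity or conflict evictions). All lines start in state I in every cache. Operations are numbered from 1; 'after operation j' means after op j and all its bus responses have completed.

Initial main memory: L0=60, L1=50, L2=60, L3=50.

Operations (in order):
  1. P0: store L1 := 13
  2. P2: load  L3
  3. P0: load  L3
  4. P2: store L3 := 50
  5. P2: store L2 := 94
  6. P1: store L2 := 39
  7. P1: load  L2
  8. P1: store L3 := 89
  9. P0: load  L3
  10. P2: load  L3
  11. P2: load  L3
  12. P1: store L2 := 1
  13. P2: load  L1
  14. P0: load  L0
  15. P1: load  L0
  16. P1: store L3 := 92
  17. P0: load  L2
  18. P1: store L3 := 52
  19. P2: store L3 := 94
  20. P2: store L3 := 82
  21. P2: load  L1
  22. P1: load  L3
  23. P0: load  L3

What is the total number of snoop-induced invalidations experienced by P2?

invalidations = 3

step 1: P0: store L1 := 13  ⟶  MII  (L1)  txn=BusRdX  M[L1]=50
step 2: P2: load  L3  ⟶  IIS  (L3)  txn=BusRd  M[L3]=50
step 3: P0: load  L3  ⟶  SIS  (L3)  txn=BusRd  M[L3]=50
step 4: P2: store L3 := 50  ⟶  IIM  (L3)  txn=BusRdX  M[L3]=50
step 5: P2: store L2 := 94  ⟶  IIM  (L2)  txn=BusRdX  M[L2]=60
step 6: P1: store L2 := 39  ⟶  IMI  (L2)  txn=BusRdX+Flush  M[L2]=94
step 7: P1: load  L2  ⟶  IMI  (L2)  txn=∅  M[L2]=94
step 8: P1: store L3 := 89  ⟶  IMI  (L3)  txn=BusRdX+Flush  M[L3]=50
step 9: P0: load  L3  ⟶  SSI  (L3)  txn=BusRd+Flush  M[L3]=89
step 10: P2: load  L3  ⟶  SSS  (L3)  txn=BusRd  M[L3]=89
step 11: P2: load  L3  ⟶  SSS  (L3)  txn=∅  M[L3]=89
step 12: P1: store L2 := 1  ⟶  IMI  (L2)  txn=∅  M[L2]=94
step 13: P2: load  L1  ⟶  SIS  (L1)  txn=BusRd+Flush  M[L1]=13
step 14: P0: load  L0  ⟶  SII  (L0)  txn=BusRd  M[L0]=60
step 15: P1: load  L0  ⟶  SSI  (L0)  txn=BusRd  M[L0]=60
step 16: P1: store L3 := 92  ⟶  IMI  (L3)  txn=BusRdX  M[L3]=89
step 17: P0: load  L2  ⟶  SSI  (L2)  txn=BusRd+Flush  M[L2]=1
step 18: P1: store L3 := 52  ⟶  IMI  (L3)  txn=∅  M[L3]=89
step 19: P2: store L3 := 94  ⟶  IIM  (L3)  txn=BusRdX+Flush  M[L3]=52
step 20: P2: store L3 := 82  ⟶  IIM  (L3)  txn=∅  M[L3]=52
step 21: P2: load  L1  ⟶  SIS  (L1)  txn=∅  M[L1]=13
step 22: P1: load  L3  ⟶  ISS  (L3)  txn=BusRd+Flush  M[L3]=82
step 23: P0: load  L3  ⟶  SSS  (L3)  txn=BusRd  M[L3]=82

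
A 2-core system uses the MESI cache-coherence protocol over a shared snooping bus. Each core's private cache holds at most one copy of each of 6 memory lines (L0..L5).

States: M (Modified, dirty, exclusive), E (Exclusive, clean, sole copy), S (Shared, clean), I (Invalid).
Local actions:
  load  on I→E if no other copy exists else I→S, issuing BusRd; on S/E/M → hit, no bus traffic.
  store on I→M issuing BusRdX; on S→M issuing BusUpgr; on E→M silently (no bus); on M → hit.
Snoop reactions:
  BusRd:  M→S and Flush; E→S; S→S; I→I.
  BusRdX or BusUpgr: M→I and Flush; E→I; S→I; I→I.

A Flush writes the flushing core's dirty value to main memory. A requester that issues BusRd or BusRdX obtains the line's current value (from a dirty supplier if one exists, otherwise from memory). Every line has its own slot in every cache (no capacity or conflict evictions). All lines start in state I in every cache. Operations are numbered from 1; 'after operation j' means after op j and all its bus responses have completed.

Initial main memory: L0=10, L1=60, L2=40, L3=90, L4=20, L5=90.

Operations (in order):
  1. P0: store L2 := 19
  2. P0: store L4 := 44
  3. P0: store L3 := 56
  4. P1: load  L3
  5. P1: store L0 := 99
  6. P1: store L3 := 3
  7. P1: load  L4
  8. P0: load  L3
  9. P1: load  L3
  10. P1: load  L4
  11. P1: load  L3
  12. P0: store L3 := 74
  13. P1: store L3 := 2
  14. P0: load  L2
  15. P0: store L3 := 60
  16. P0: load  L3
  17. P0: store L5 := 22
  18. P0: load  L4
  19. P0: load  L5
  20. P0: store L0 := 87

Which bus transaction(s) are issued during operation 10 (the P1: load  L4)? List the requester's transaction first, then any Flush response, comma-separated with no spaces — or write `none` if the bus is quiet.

  op1 P0: store L2 := 19 → M/I on L2; bus BusRdX; mem=40
  op2 P0: store L4 := 44 → M/I on L4; bus BusRdX; mem=20
  op3 P0: store L3 := 56 → M/I on L3; bus BusRdX; mem=90
  op4 P1: load  L3 → S/S on L3; bus BusRd Flush; mem=56
  op5 P1: store L0 := 99 → I/M on L0; bus BusRdX; mem=10
  op6 P1: store L3 := 3 → I/M on L3; bus BusUpgr; mem=56
  op7 P1: load  L4 → S/S on L4; bus BusRd Flush; mem=44
  op8 P0: load  L3 → S/S on L3; bus BusRd Flush; mem=3
  op9 P1: load  L3 → S/S on L3; bus (none); mem=3
  op10 P1: load  L4 → S/S on L4; bus (none); mem=44
  op11 P1: load  L3 → S/S on L3; bus (none); mem=3
  op12 P0: store L3 := 74 → M/I on L3; bus BusUpgr; mem=3
  op13 P1: store L3 := 2 → I/M on L3; bus BusRdX Flush; mem=74
  op14 P0: load  L2 → M/I on L2; bus (none); mem=40
  op15 P0: store L3 := 60 → M/I on L3; bus BusRdX Flush; mem=2
  op16 P0: load  L3 → M/I on L3; bus (none); mem=2
  op17 P0: store L5 := 22 → M/I on L5; bus BusRdX; mem=90
  op18 P0: load  L4 → S/S on L4; bus (none); mem=44
  op19 P0: load  L5 → M/I on L5; bus (none); mem=90
  op20 P0: store L0 := 87 → M/I on L0; bus BusRdX Flush; mem=99

bus = none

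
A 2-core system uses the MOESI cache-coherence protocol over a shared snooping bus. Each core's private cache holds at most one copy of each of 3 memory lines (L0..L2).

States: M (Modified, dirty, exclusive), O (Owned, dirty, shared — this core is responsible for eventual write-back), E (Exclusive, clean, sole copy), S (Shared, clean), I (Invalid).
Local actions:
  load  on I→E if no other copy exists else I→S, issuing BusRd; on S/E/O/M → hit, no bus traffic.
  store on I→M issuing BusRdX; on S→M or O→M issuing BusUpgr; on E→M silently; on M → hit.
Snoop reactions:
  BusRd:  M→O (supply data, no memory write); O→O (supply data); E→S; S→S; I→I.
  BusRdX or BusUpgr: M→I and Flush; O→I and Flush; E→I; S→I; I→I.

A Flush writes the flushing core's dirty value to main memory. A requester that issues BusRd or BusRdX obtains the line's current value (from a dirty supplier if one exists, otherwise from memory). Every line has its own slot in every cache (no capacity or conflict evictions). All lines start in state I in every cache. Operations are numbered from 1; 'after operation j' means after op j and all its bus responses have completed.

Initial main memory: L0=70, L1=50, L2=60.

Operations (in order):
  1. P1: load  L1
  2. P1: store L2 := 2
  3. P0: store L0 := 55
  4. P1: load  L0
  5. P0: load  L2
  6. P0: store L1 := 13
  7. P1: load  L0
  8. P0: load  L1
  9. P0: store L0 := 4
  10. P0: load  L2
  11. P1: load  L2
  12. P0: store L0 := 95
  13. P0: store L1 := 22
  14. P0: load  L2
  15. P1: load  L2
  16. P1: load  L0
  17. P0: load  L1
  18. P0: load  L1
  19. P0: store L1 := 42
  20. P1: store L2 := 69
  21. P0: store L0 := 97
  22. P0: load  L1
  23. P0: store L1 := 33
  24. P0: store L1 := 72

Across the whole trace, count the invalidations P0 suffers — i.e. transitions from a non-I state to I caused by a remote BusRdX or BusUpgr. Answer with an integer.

invalidations = 1

  op1 P1: load  L1 → I/E on L1; bus BusRd; mem=50
  op2 P1: store L2 := 2 → I/M on L2; bus BusRdX; mem=60
  op3 P0: store L0 := 55 → M/I on L0; bus BusRdX; mem=70
  op4 P1: load  L0 → O/S on L0; bus BusRd; mem=70
  op5 P0: load  L2 → S/O on L2; bus BusRd; mem=60
  op6 P0: store L1 := 13 → M/I on L1; bus BusRdX; mem=50
  op7 P1: load  L0 → O/S on L0; bus (none); mem=70
  op8 P0: load  L1 → M/I on L1; bus (none); mem=50
  op9 P0: store L0 := 4 → M/I on L0; bus BusUpgr; mem=70
  op10 P0: load  L2 → S/O on L2; bus (none); mem=60
  op11 P1: load  L2 → S/O on L2; bus (none); mem=60
  op12 P0: store L0 := 95 → M/I on L0; bus (none); mem=70
  op13 P0: store L1 := 22 → M/I on L1; bus (none); mem=50
  op14 P0: load  L2 → S/O on L2; bus (none); mem=60
  op15 P1: load  L2 → S/O on L2; bus (none); mem=60
  op16 P1: load  L0 → O/S on L0; bus BusRd; mem=70
  op17 P0: load  L1 → M/I on L1; bus (none); mem=50
  op18 P0: load  L1 → M/I on L1; bus (none); mem=50
  op19 P0: store L1 := 42 → M/I on L1; bus (none); mem=50
  op20 P1: store L2 := 69 → I/M on L2; bus BusUpgr; mem=60
  op21 P0: store L0 := 97 → M/I on L0; bus BusUpgr; mem=70
  op22 P0: load  L1 → M/I on L1; bus (none); mem=50
  op23 P0: store L1 := 33 → M/I on L1; bus (none); mem=50
  op24 P0: store L1 := 72 → M/I on L1; bus (none); mem=50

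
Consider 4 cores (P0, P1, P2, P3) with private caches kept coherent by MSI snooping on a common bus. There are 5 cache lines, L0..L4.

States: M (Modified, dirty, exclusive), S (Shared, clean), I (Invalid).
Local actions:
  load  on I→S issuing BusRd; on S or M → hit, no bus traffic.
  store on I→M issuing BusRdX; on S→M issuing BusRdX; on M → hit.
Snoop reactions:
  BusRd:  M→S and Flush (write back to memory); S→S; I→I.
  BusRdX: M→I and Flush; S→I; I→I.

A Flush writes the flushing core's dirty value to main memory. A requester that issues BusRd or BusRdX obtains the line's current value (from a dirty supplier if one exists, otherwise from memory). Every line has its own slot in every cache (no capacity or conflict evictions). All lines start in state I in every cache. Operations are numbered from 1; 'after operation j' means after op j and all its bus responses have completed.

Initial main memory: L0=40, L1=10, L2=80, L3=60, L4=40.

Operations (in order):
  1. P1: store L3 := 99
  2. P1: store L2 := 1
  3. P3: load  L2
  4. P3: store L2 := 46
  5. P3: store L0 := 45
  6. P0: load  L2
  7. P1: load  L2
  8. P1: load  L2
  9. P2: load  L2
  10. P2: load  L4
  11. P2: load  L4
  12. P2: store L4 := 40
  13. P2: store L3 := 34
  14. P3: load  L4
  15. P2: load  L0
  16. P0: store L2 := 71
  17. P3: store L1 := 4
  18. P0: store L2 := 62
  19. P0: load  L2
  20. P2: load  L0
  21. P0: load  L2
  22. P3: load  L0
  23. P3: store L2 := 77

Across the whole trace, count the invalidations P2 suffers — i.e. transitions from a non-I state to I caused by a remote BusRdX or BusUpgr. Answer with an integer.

invalidations = 1

1. P1: store L3 := 99  bus=[BusRdX]  L3: P0=I P1=M P2=I P3=I  mem[L3]=60
2. P1: store L2 := 1  bus=[BusRdX]  L2: P0=I P1=M P2=I P3=I  mem[L2]=80
3. P3: load  L2  bus=[BusRd,Flush]  L2: P0=I P1=S P2=I P3=S  mem[L2]=1
4. P3: store L2 := 46  bus=[BusRdX]  L2: P0=I P1=I P2=I P3=M  mem[L2]=1
5. P3: store L0 := 45  bus=[BusRdX]  L0: P0=I P1=I P2=I P3=M  mem[L0]=40
6. P0: load  L2  bus=[BusRd,Flush]  L2: P0=S P1=I P2=I P3=S  mem[L2]=46
7. P1: load  L2  bus=[BusRd]  L2: P0=S P1=S P2=I P3=S  mem[L2]=46
8. P1: load  L2  bus=[-]  L2: P0=S P1=S P2=I P3=S  mem[L2]=46
9. P2: load  L2  bus=[BusRd]  L2: P0=S P1=S P2=S P3=S  mem[L2]=46
10. P2: load  L4  bus=[BusRd]  L4: P0=I P1=I P2=S P3=I  mem[L4]=40
11. P2: load  L4  bus=[-]  L4: P0=I P1=I P2=S P3=I  mem[L4]=40
12. P2: store L4 := 40  bus=[BusRdX]  L4: P0=I P1=I P2=M P3=I  mem[L4]=40
13. P2: store L3 := 34  bus=[BusRdX,Flush]  L3: P0=I P1=I P2=M P3=I  mem[L3]=99
14. P3: load  L4  bus=[BusRd,Flush]  L4: P0=I P1=I P2=S P3=S  mem[L4]=40
15. P2: load  L0  bus=[BusRd,Flush]  L0: P0=I P1=I P2=S P3=S  mem[L0]=45
16. P0: store L2 := 71  bus=[BusRdX]  L2: P0=M P1=I P2=I P3=I  mem[L2]=46
17. P3: store L1 := 4  bus=[BusRdX]  L1: P0=I P1=I P2=I P3=M  mem[L1]=10
18. P0: store L2 := 62  bus=[-]  L2: P0=M P1=I P2=I P3=I  mem[L2]=46
19. P0: load  L2  bus=[-]  L2: P0=M P1=I P2=I P3=I  mem[L2]=46
20. P2: load  L0  bus=[-]  L0: P0=I P1=I P2=S P3=S  mem[L0]=45
21. P0: load  L2  bus=[-]  L2: P0=M P1=I P2=I P3=I  mem[L2]=46
22. P3: load  L0  bus=[-]  L0: P0=I P1=I P2=S P3=S  mem[L0]=45
23. P3: store L2 := 77  bus=[BusRdX,Flush]  L2: P0=I P1=I P2=I P3=M  mem[L2]=62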